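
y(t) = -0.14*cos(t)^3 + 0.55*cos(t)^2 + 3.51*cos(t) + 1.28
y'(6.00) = 1.17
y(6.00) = 5.03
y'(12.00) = 2.22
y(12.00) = 4.55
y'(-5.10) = -3.58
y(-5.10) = 2.68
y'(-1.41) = 3.63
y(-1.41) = 1.86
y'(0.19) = -0.79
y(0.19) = 5.12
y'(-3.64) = -1.06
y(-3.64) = -1.28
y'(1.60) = -3.48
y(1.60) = 1.18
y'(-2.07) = 2.53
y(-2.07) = -0.26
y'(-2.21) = 2.17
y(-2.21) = -0.59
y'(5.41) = 3.10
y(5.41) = 3.72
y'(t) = 0.42*sin(t)*cos(t)^2 - 1.1*sin(t)*cos(t) - 3.51*sin(t)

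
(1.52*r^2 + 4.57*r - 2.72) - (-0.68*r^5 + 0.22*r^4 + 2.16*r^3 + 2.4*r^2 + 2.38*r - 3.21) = 0.68*r^5 - 0.22*r^4 - 2.16*r^3 - 0.88*r^2 + 2.19*r + 0.49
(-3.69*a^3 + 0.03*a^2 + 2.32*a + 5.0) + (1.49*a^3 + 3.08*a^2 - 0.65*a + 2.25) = -2.2*a^3 + 3.11*a^2 + 1.67*a + 7.25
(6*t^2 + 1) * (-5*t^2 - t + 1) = -30*t^4 - 6*t^3 + t^2 - t + 1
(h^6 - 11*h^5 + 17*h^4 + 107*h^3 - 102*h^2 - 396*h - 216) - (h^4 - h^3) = h^6 - 11*h^5 + 16*h^4 + 108*h^3 - 102*h^2 - 396*h - 216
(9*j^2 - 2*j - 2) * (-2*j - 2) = -18*j^3 - 14*j^2 + 8*j + 4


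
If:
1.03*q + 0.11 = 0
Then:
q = -0.11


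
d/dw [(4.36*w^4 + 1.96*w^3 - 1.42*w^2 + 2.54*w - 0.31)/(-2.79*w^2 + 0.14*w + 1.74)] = (-24.3288*w^5 - 3.6372*w^4 + 30.8944*w^3 + 17.119*w^2 - 6.6714*w + 4.463)/(7.7841*w^4 - 0.7812*w^3 - 9.6896*w^2 + 0.4872*w + 3.0276)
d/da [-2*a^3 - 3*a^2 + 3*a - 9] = -6*a^2 - 6*a + 3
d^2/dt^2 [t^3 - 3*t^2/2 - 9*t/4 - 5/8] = 6*t - 3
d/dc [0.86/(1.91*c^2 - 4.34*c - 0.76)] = (3.7324 - 3.2852*c)/(-1.91*c^2 + 4.34*c + 0.76)^2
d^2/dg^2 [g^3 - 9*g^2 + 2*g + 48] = 6*g - 18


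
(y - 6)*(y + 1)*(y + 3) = y^3 - 2*y^2 - 21*y - 18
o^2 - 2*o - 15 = (o - 5)*(o + 3)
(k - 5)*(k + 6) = k^2 + k - 30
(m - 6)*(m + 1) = m^2 - 5*m - 6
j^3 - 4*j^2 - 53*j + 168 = (j - 8)*(j - 3)*(j + 7)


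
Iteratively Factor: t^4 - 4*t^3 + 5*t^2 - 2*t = (t)*(t^3 - 4*t^2 + 5*t - 2) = t*(t - 1)*(t^2 - 3*t + 2) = t*(t - 2)*(t - 1)*(t - 1)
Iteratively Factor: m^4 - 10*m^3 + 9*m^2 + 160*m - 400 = (m - 5)*(m^3 - 5*m^2 - 16*m + 80) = (m - 5)*(m - 4)*(m^2 - m - 20) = (m - 5)*(m - 4)*(m + 4)*(m - 5)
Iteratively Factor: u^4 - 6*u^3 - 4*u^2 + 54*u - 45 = (u - 3)*(u^3 - 3*u^2 - 13*u + 15) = (u - 3)*(u + 3)*(u^2 - 6*u + 5) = (u - 5)*(u - 3)*(u + 3)*(u - 1)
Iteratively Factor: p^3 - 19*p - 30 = (p + 2)*(p^2 - 2*p - 15) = (p - 5)*(p + 2)*(p + 3)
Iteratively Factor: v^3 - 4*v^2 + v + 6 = (v + 1)*(v^2 - 5*v + 6) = (v - 2)*(v + 1)*(v - 3)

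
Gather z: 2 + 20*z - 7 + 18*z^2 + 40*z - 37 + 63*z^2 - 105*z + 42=81*z^2 - 45*z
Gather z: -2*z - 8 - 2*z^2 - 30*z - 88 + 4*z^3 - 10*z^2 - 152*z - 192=4*z^3 - 12*z^2 - 184*z - 288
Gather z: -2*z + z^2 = z^2 - 2*z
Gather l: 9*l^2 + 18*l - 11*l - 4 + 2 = 9*l^2 + 7*l - 2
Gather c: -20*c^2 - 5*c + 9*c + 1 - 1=-20*c^2 + 4*c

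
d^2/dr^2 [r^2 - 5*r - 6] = 2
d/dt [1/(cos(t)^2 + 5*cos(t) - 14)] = (2*cos(t) + 5)*sin(t)/(cos(t)^2 + 5*cos(t) - 14)^2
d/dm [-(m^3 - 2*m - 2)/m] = -2*m - 2/m^2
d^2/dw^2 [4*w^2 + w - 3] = 8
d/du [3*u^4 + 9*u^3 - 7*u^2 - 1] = u*(12*u^2 + 27*u - 14)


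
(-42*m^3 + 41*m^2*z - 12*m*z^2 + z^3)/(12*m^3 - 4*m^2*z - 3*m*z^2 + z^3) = (-7*m + z)/(2*m + z)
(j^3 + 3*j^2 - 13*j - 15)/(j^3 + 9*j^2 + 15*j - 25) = (j^2 - 2*j - 3)/(j^2 + 4*j - 5)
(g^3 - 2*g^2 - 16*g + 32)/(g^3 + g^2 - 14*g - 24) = (g^2 + 2*g - 8)/(g^2 + 5*g + 6)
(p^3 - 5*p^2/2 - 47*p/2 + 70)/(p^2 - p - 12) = (2*p^2 + 3*p - 35)/(2*(p + 3))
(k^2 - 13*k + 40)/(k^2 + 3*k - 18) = (k^2 - 13*k + 40)/(k^2 + 3*k - 18)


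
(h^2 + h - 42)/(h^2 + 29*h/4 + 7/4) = 4*(h - 6)/(4*h + 1)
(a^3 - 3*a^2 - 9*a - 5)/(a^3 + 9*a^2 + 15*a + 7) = (a - 5)/(a + 7)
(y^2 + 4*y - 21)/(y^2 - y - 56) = (y - 3)/(y - 8)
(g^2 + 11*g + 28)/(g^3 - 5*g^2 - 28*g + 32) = (g + 7)/(g^2 - 9*g + 8)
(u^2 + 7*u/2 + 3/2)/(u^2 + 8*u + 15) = (u + 1/2)/(u + 5)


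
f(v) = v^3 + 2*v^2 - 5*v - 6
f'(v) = 3*v^2 + 4*v - 5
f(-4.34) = -28.38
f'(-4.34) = 34.15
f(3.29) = 34.81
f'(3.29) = 40.63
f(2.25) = 4.27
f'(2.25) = 19.19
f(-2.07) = 4.05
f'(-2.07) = -0.43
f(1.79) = -2.81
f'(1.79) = 11.77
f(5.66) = 211.09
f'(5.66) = 113.75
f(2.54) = 10.59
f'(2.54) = 24.51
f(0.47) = -7.80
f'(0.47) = -2.46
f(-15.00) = -2856.00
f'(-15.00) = 610.00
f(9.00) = 840.00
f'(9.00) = 274.00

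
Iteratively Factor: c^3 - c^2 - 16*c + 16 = (c + 4)*(c^2 - 5*c + 4) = (c - 1)*(c + 4)*(c - 4)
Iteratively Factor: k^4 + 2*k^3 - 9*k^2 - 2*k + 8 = (k + 1)*(k^3 + k^2 - 10*k + 8) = (k - 2)*(k + 1)*(k^2 + 3*k - 4) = (k - 2)*(k + 1)*(k + 4)*(k - 1)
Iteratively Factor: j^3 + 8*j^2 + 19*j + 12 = (j + 1)*(j^2 + 7*j + 12) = (j + 1)*(j + 4)*(j + 3)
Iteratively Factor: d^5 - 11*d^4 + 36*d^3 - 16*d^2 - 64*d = (d - 4)*(d^4 - 7*d^3 + 8*d^2 + 16*d) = d*(d - 4)*(d^3 - 7*d^2 + 8*d + 16) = d*(d - 4)*(d + 1)*(d^2 - 8*d + 16) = d*(d - 4)^2*(d + 1)*(d - 4)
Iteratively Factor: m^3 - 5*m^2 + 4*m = (m - 4)*(m^2 - m) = m*(m - 4)*(m - 1)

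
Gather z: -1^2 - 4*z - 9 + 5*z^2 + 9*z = 5*z^2 + 5*z - 10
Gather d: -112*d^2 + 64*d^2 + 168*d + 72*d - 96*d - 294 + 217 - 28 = -48*d^2 + 144*d - 105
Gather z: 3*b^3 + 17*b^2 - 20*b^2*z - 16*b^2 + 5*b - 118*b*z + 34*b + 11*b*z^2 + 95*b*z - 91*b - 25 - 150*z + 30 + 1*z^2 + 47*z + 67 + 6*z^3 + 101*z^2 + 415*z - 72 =3*b^3 + b^2 - 52*b + 6*z^3 + z^2*(11*b + 102) + z*(-20*b^2 - 23*b + 312)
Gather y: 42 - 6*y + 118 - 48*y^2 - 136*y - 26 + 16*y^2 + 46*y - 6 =-32*y^2 - 96*y + 128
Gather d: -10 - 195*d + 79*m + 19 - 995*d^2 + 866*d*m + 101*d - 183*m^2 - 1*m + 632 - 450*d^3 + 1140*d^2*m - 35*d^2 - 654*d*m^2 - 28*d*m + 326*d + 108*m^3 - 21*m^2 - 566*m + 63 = -450*d^3 + d^2*(1140*m - 1030) + d*(-654*m^2 + 838*m + 232) + 108*m^3 - 204*m^2 - 488*m + 704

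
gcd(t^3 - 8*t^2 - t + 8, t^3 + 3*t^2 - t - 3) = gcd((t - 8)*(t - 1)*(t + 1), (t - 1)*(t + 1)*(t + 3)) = t^2 - 1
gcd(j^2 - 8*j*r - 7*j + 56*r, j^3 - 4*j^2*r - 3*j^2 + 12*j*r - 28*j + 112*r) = j - 7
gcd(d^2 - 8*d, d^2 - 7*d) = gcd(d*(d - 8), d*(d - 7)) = d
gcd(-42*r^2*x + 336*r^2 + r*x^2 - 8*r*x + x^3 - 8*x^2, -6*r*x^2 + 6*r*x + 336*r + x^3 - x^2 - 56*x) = -6*r*x + 48*r + x^2 - 8*x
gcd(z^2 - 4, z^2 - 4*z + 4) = z - 2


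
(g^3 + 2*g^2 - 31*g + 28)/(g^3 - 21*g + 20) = (g + 7)/(g + 5)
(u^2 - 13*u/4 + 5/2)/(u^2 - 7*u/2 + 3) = (4*u - 5)/(2*(2*u - 3))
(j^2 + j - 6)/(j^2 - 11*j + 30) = (j^2 + j - 6)/(j^2 - 11*j + 30)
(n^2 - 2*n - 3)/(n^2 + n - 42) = (n^2 - 2*n - 3)/(n^2 + n - 42)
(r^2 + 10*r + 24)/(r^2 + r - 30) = (r + 4)/(r - 5)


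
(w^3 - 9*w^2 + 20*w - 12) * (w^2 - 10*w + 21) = w^5 - 19*w^4 + 131*w^3 - 401*w^2 + 540*w - 252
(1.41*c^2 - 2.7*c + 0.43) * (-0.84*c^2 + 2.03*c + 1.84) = -1.1844*c^4 + 5.1303*c^3 - 3.2478*c^2 - 4.0951*c + 0.7912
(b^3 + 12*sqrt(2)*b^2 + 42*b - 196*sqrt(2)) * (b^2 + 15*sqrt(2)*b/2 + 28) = b^5 + 39*sqrt(2)*b^4/2 + 250*b^3 + 455*sqrt(2)*b^2 - 1764*b - 5488*sqrt(2)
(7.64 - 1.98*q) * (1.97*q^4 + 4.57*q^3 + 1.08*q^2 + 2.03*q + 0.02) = -3.9006*q^5 + 6.0022*q^4 + 32.7764*q^3 + 4.2318*q^2 + 15.4696*q + 0.1528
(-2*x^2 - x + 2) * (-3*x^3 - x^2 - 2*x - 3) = 6*x^5 + 5*x^4 - x^3 + 6*x^2 - x - 6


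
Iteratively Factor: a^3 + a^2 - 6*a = (a + 3)*(a^2 - 2*a) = a*(a + 3)*(a - 2)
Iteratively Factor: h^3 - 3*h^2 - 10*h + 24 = (h + 3)*(h^2 - 6*h + 8) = (h - 2)*(h + 3)*(h - 4)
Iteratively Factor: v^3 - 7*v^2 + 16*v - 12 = (v - 3)*(v^2 - 4*v + 4) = (v - 3)*(v - 2)*(v - 2)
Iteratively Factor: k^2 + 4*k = (k + 4)*(k)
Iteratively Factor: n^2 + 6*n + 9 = (n + 3)*(n + 3)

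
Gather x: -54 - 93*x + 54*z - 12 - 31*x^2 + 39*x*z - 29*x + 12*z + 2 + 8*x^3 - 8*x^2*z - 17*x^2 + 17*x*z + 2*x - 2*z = 8*x^3 + x^2*(-8*z - 48) + x*(56*z - 120) + 64*z - 64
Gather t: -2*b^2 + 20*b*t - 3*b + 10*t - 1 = -2*b^2 - 3*b + t*(20*b + 10) - 1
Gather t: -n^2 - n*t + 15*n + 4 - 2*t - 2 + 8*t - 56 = -n^2 + 15*n + t*(6 - n) - 54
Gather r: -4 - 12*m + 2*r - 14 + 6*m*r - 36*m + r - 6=-48*m + r*(6*m + 3) - 24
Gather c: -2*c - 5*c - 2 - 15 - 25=-7*c - 42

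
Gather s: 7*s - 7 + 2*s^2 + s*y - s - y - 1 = 2*s^2 + s*(y + 6) - y - 8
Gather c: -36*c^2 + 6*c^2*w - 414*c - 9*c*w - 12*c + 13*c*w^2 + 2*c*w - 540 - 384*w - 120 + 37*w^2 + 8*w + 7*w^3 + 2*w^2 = c^2*(6*w - 36) + c*(13*w^2 - 7*w - 426) + 7*w^3 + 39*w^2 - 376*w - 660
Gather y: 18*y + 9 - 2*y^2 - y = -2*y^2 + 17*y + 9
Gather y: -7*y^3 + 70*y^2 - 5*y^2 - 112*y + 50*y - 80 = -7*y^3 + 65*y^2 - 62*y - 80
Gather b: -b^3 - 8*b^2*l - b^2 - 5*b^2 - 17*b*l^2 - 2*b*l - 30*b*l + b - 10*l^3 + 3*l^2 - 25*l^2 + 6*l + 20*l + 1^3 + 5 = -b^3 + b^2*(-8*l - 6) + b*(-17*l^2 - 32*l + 1) - 10*l^3 - 22*l^2 + 26*l + 6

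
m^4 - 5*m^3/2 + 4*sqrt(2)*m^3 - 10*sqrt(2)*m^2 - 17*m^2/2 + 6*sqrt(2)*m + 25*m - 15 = (m - 3/2)*(m - 1)*(m - sqrt(2))*(m + 5*sqrt(2))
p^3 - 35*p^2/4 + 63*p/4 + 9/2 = (p - 6)*(p - 3)*(p + 1/4)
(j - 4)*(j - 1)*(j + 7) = j^3 + 2*j^2 - 31*j + 28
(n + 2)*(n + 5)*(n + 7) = n^3 + 14*n^2 + 59*n + 70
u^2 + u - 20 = (u - 4)*(u + 5)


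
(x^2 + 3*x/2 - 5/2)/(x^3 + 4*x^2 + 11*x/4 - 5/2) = 2*(x - 1)/(2*x^2 + 3*x - 2)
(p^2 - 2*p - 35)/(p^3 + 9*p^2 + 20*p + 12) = (p^2 - 2*p - 35)/(p^3 + 9*p^2 + 20*p + 12)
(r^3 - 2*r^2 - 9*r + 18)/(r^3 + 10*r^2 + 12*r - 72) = (r^2 - 9)/(r^2 + 12*r + 36)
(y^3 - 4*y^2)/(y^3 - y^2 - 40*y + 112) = y^2/(y^2 + 3*y - 28)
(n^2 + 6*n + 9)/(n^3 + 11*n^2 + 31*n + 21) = (n + 3)/(n^2 + 8*n + 7)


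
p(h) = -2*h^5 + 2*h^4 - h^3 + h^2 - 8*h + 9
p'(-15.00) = -533963.00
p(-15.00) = 1623729.00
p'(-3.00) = -1067.00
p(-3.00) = 717.00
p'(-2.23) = -363.39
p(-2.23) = 202.66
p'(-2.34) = -431.43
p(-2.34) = 246.29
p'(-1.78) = -166.57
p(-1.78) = 87.86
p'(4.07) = -2254.16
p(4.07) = -1759.21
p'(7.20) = -24036.99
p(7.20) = -33693.59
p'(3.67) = -1459.73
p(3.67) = -1025.06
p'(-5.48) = -10443.83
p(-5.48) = 11935.09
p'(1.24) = -18.52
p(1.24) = -2.42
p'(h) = -10*h^4 + 8*h^3 - 3*h^2 + 2*h - 8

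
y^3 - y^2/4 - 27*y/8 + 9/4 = (y - 3/2)*(y - 3/4)*(y + 2)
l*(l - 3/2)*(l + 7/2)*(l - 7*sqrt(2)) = l^4 - 7*sqrt(2)*l^3 + 2*l^3 - 14*sqrt(2)*l^2 - 21*l^2/4 + 147*sqrt(2)*l/4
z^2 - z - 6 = (z - 3)*(z + 2)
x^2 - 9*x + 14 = (x - 7)*(x - 2)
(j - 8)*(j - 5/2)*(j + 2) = j^3 - 17*j^2/2 - j + 40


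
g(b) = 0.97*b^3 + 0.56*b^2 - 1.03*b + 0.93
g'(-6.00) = 97.01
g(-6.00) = -182.25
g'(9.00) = 244.76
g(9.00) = 744.15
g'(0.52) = 0.34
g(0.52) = 0.68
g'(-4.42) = 50.87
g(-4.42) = -67.34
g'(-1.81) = 6.48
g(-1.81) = -1.12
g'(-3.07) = 22.96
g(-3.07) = -18.70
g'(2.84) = 25.62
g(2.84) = 24.74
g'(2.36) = 17.82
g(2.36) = 14.37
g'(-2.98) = 21.47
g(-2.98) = -16.70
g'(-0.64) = -0.55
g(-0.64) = 1.56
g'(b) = 2.91*b^2 + 1.12*b - 1.03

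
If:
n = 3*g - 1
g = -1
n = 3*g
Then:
No Solution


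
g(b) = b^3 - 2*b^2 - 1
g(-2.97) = -44.84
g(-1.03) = -4.21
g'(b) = 3*b^2 - 4*b = b*(3*b - 4)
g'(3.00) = 15.00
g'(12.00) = 384.00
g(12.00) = 1439.00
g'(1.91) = 3.30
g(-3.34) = -60.57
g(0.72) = -1.66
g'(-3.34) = 46.83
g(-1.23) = -5.89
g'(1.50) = 0.75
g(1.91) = -1.33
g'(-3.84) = 59.60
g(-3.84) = -87.11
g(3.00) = 8.00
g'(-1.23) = 9.46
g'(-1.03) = 7.30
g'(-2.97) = 38.34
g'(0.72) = -1.32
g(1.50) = -2.12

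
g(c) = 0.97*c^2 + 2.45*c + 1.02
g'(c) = 1.94*c + 2.45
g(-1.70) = -0.34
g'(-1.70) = -0.85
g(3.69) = 23.27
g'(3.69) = 9.61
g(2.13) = 10.64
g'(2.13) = 6.58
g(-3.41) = 3.94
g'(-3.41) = -4.17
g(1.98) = 9.67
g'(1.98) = 6.29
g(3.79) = 24.24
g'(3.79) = 9.80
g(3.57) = 22.13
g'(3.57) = 9.38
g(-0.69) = -0.21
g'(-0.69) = 1.11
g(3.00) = 17.10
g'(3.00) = 8.27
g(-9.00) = 57.54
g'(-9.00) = -15.01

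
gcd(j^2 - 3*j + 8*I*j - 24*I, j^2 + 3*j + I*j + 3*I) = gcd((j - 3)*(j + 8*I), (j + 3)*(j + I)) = 1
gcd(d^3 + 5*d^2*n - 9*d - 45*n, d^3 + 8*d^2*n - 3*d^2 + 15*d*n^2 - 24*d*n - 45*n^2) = d^2 + 5*d*n - 3*d - 15*n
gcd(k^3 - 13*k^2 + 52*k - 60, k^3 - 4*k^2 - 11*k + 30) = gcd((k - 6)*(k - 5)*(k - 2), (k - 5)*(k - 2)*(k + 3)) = k^2 - 7*k + 10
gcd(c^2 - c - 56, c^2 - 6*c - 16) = c - 8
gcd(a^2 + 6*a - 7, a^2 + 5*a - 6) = a - 1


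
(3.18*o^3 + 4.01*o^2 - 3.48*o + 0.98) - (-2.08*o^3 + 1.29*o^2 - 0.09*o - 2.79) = 5.26*o^3 + 2.72*o^2 - 3.39*o + 3.77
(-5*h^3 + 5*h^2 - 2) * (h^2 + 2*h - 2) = -5*h^5 - 5*h^4 + 20*h^3 - 12*h^2 - 4*h + 4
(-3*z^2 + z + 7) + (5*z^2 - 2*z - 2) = 2*z^2 - z + 5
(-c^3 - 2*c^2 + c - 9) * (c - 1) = -c^4 - c^3 + 3*c^2 - 10*c + 9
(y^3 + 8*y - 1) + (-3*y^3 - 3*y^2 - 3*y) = -2*y^3 - 3*y^2 + 5*y - 1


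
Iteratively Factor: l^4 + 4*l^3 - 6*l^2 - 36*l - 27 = (l + 3)*(l^3 + l^2 - 9*l - 9) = (l + 3)^2*(l^2 - 2*l - 3) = (l + 1)*(l + 3)^2*(l - 3)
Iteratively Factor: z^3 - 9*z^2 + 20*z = (z - 5)*(z^2 - 4*z) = (z - 5)*(z - 4)*(z)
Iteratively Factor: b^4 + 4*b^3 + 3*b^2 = (b + 3)*(b^3 + b^2) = b*(b + 3)*(b^2 + b) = b*(b + 1)*(b + 3)*(b)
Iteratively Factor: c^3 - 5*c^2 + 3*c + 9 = (c - 3)*(c^2 - 2*c - 3) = (c - 3)*(c + 1)*(c - 3)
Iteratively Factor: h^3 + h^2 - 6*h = (h)*(h^2 + h - 6) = h*(h - 2)*(h + 3)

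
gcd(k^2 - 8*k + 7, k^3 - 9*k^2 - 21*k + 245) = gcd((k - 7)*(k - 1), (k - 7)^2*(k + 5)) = k - 7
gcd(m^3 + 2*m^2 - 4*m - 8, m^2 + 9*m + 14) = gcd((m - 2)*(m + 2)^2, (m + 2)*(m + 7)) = m + 2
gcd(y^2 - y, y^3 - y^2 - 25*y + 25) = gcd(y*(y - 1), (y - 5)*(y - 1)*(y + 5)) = y - 1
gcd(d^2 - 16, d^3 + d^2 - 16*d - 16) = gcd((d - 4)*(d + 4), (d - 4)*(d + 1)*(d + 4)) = d^2 - 16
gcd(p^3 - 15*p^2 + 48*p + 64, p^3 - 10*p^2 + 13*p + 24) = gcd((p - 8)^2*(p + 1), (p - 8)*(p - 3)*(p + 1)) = p^2 - 7*p - 8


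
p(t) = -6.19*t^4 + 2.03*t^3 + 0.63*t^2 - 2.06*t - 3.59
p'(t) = -24.76*t^3 + 6.09*t^2 + 1.26*t - 2.06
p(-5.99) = -8373.83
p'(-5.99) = 5530.37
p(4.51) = -2374.77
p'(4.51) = -2143.84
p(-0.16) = -3.26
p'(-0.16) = -2.00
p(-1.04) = -10.29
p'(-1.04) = 31.07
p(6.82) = -12735.86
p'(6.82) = -7564.44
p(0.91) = -7.66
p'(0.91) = -14.53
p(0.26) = -4.08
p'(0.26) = -1.76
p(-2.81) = -423.81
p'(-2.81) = 591.86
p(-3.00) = -547.94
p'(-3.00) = 717.49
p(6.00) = -7577.03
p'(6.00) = -5123.42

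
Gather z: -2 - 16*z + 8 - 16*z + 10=16 - 32*z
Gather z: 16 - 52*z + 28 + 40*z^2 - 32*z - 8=40*z^2 - 84*z + 36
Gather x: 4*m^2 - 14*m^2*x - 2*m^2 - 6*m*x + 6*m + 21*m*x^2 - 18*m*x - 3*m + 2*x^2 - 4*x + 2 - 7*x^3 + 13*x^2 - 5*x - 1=2*m^2 + 3*m - 7*x^3 + x^2*(21*m + 15) + x*(-14*m^2 - 24*m - 9) + 1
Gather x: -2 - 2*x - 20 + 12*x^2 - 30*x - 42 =12*x^2 - 32*x - 64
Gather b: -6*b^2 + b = -6*b^2 + b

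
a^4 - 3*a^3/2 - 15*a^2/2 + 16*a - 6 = (a - 2)^2*(a - 1/2)*(a + 3)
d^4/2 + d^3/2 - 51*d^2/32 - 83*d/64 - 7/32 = (d/2 + 1)*(d - 7/4)*(d + 1/4)*(d + 1/2)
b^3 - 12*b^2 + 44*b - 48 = (b - 6)*(b - 4)*(b - 2)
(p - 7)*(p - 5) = p^2 - 12*p + 35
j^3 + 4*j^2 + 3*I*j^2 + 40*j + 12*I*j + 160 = (j + 4)*(j - 5*I)*(j + 8*I)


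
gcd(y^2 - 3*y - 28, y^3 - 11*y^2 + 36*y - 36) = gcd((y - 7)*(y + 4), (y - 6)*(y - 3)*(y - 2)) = 1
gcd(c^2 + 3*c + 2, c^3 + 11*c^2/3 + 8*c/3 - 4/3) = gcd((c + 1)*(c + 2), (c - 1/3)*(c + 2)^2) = c + 2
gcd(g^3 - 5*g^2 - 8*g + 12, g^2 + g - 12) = 1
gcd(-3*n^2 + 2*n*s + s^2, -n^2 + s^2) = -n + s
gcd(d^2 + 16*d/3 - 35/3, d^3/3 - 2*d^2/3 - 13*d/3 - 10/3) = 1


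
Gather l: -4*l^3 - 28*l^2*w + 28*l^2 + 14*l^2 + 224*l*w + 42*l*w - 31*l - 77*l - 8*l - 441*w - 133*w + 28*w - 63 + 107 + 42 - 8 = -4*l^3 + l^2*(42 - 28*w) + l*(266*w - 116) - 546*w + 78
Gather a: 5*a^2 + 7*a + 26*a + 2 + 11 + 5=5*a^2 + 33*a + 18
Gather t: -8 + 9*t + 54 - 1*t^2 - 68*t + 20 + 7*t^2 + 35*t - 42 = 6*t^2 - 24*t + 24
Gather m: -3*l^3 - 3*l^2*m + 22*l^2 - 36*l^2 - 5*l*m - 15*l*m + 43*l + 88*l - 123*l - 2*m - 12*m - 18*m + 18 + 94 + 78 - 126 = -3*l^3 - 14*l^2 + 8*l + m*(-3*l^2 - 20*l - 32) + 64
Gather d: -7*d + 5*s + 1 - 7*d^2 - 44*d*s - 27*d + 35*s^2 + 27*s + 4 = -7*d^2 + d*(-44*s - 34) + 35*s^2 + 32*s + 5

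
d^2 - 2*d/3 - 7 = (d - 3)*(d + 7/3)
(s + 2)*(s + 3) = s^2 + 5*s + 6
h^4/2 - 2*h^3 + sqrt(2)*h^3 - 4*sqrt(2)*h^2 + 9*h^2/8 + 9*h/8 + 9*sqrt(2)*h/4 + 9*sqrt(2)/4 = (h/2 + sqrt(2))*(h - 3)*(h - 3/2)*(h + 1/2)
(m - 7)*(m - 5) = m^2 - 12*m + 35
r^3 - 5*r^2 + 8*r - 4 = (r - 2)^2*(r - 1)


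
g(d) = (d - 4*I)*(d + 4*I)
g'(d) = 2*d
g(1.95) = 19.80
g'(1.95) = 3.90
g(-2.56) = 22.55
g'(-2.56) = -5.12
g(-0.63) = 16.40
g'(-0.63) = -1.26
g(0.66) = 16.44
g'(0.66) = 1.32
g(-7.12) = 66.69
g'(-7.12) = -14.24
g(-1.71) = 18.92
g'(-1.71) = -3.42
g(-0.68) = 16.46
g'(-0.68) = -1.36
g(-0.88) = 16.77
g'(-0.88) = -1.76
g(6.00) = 52.00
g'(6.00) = 12.00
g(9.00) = 97.00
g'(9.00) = 18.00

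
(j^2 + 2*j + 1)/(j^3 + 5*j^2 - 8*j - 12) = (j + 1)/(j^2 + 4*j - 12)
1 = 1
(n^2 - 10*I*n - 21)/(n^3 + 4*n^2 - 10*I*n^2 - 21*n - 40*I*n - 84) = 1/(n + 4)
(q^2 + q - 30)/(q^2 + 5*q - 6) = (q - 5)/(q - 1)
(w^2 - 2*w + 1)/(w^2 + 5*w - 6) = (w - 1)/(w + 6)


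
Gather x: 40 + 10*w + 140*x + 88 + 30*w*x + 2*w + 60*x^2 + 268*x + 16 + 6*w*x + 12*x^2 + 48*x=12*w + 72*x^2 + x*(36*w + 456) + 144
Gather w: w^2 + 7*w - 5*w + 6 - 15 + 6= w^2 + 2*w - 3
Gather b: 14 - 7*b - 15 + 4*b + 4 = 3 - 3*b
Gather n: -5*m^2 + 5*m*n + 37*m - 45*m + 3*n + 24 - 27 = -5*m^2 - 8*m + n*(5*m + 3) - 3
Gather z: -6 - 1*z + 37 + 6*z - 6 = 5*z + 25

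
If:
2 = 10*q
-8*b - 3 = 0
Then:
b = -3/8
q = 1/5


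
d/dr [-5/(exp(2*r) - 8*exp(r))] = 10*(exp(r) - 4)*exp(-r)/(exp(r) - 8)^2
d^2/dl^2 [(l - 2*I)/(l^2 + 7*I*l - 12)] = 2*((l - 2*I)*(2*l + 7*I)^2 - (3*l + 5*I)*(l^2 + 7*I*l - 12))/(l^2 + 7*I*l - 12)^3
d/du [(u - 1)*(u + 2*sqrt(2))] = 2*u - 1 + 2*sqrt(2)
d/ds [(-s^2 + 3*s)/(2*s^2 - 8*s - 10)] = (s^2 + 10*s - 15)/(2*(s^4 - 8*s^3 + 6*s^2 + 40*s + 25))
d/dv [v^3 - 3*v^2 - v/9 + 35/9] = 3*v^2 - 6*v - 1/9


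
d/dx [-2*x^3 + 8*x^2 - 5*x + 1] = -6*x^2 + 16*x - 5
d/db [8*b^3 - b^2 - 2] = 2*b*(12*b - 1)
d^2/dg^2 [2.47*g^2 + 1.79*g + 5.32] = 4.94000000000000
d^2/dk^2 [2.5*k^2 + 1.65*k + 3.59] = 5.00000000000000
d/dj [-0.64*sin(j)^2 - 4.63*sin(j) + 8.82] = -(1.28*sin(j) + 4.63)*cos(j)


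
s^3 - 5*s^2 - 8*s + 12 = (s - 6)*(s - 1)*(s + 2)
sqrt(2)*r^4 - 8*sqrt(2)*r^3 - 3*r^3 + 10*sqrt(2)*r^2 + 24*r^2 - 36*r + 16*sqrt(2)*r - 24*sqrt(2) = (r - 6)*(r - 2)*(r - 2*sqrt(2))*(sqrt(2)*r + 1)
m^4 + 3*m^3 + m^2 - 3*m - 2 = (m - 1)*(m + 1)^2*(m + 2)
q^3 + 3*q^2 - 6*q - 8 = (q - 2)*(q + 1)*(q + 4)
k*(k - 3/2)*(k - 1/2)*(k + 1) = k^4 - k^3 - 5*k^2/4 + 3*k/4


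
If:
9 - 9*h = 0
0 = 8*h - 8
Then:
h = 1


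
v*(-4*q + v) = -4*q*v + v^2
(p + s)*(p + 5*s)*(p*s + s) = p^3*s + 6*p^2*s^2 + p^2*s + 5*p*s^3 + 6*p*s^2 + 5*s^3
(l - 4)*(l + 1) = l^2 - 3*l - 4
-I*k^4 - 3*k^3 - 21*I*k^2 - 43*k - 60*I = (k - 5*I)*(k - 3*I)*(k + 4*I)*(-I*k + 1)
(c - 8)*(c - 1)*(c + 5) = c^3 - 4*c^2 - 37*c + 40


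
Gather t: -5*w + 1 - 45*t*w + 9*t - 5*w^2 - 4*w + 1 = t*(9 - 45*w) - 5*w^2 - 9*w + 2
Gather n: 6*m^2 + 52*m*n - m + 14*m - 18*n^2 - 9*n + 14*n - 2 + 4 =6*m^2 + 13*m - 18*n^2 + n*(52*m + 5) + 2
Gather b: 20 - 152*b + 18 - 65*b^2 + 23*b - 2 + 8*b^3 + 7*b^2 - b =8*b^3 - 58*b^2 - 130*b + 36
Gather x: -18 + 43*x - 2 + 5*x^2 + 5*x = 5*x^2 + 48*x - 20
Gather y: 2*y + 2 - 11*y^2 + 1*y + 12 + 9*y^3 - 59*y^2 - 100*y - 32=9*y^3 - 70*y^2 - 97*y - 18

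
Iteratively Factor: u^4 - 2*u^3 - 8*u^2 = (u)*(u^3 - 2*u^2 - 8*u) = u*(u + 2)*(u^2 - 4*u) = u*(u - 4)*(u + 2)*(u)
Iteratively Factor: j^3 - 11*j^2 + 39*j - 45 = (j - 3)*(j^2 - 8*j + 15) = (j - 3)^2*(j - 5)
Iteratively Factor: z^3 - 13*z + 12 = (z + 4)*(z^2 - 4*z + 3) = (z - 1)*(z + 4)*(z - 3)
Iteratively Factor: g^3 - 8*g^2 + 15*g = (g)*(g^2 - 8*g + 15) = g*(g - 5)*(g - 3)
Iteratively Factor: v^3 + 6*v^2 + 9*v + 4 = (v + 4)*(v^2 + 2*v + 1) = (v + 1)*(v + 4)*(v + 1)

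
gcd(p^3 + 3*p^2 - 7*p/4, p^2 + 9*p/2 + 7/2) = p + 7/2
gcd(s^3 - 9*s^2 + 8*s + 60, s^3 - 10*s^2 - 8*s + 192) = s - 6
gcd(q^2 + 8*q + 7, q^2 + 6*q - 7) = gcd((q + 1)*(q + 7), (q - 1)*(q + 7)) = q + 7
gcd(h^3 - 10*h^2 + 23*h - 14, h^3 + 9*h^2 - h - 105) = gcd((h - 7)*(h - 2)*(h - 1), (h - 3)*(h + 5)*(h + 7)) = 1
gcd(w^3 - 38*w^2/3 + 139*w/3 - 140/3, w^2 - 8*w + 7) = w - 7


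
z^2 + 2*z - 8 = (z - 2)*(z + 4)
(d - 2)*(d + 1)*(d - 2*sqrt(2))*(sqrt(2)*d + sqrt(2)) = sqrt(2)*d^4 - 4*d^3 - 3*sqrt(2)*d^2 - 2*sqrt(2)*d + 12*d + 8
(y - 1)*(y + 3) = y^2 + 2*y - 3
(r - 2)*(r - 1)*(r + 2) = r^3 - r^2 - 4*r + 4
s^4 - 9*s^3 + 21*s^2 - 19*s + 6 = (s - 6)*(s - 1)^3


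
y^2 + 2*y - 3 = (y - 1)*(y + 3)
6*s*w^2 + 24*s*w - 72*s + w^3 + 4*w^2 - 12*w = (6*s + w)*(w - 2)*(w + 6)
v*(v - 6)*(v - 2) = v^3 - 8*v^2 + 12*v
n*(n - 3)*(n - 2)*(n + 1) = n^4 - 4*n^3 + n^2 + 6*n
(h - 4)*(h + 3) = h^2 - h - 12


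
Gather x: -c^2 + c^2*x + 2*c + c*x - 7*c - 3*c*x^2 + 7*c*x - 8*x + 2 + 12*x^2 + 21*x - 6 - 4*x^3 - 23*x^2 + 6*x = -c^2 - 5*c - 4*x^3 + x^2*(-3*c - 11) + x*(c^2 + 8*c + 19) - 4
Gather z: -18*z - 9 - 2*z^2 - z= -2*z^2 - 19*z - 9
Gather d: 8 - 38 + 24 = -6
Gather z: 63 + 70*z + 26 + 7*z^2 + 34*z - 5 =7*z^2 + 104*z + 84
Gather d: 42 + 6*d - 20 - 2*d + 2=4*d + 24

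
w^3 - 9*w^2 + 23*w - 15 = (w - 5)*(w - 3)*(w - 1)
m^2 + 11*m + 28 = (m + 4)*(m + 7)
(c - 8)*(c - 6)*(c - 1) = c^3 - 15*c^2 + 62*c - 48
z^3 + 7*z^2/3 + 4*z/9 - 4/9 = (z - 1/3)*(z + 2/3)*(z + 2)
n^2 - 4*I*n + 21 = (n - 7*I)*(n + 3*I)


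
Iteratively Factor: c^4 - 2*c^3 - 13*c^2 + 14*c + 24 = (c + 1)*(c^3 - 3*c^2 - 10*c + 24) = (c + 1)*(c + 3)*(c^2 - 6*c + 8) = (c - 2)*(c + 1)*(c + 3)*(c - 4)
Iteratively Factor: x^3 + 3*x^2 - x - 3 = (x - 1)*(x^2 + 4*x + 3) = (x - 1)*(x + 1)*(x + 3)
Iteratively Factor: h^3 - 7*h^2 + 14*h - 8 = (h - 2)*(h^2 - 5*h + 4) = (h - 2)*(h - 1)*(h - 4)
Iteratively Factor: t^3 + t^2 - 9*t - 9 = (t + 1)*(t^2 - 9) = (t - 3)*(t + 1)*(t + 3)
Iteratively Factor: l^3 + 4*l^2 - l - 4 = (l + 4)*(l^2 - 1) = (l + 1)*(l + 4)*(l - 1)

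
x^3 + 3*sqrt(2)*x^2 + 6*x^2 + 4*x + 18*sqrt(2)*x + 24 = (x + 6)*(x + sqrt(2))*(x + 2*sqrt(2))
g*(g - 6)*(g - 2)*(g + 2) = g^4 - 6*g^3 - 4*g^2 + 24*g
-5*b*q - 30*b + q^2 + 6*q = (-5*b + q)*(q + 6)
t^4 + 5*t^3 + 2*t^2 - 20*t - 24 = (t - 2)*(t + 2)^2*(t + 3)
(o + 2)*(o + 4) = o^2 + 6*o + 8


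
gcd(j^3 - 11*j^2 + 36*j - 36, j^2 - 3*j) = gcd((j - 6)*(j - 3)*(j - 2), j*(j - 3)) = j - 3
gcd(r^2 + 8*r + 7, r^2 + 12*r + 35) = r + 7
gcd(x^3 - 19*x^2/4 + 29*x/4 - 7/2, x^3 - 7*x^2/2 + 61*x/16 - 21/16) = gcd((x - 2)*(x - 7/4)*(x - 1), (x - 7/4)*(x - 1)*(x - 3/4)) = x^2 - 11*x/4 + 7/4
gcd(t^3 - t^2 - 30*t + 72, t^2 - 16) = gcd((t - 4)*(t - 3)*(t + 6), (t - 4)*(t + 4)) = t - 4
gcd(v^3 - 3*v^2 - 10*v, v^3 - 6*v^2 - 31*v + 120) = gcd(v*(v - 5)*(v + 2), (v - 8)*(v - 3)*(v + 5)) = 1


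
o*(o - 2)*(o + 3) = o^3 + o^2 - 6*o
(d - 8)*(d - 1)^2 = d^3 - 10*d^2 + 17*d - 8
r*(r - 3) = r^2 - 3*r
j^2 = j^2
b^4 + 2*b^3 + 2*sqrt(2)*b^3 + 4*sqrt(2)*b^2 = b^2*(b + 2)*(b + 2*sqrt(2))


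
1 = 1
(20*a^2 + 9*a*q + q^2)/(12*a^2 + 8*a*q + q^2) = (20*a^2 + 9*a*q + q^2)/(12*a^2 + 8*a*q + q^2)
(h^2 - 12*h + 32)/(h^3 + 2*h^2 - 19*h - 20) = (h - 8)/(h^2 + 6*h + 5)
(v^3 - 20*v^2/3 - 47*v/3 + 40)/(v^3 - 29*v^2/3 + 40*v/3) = (v + 3)/v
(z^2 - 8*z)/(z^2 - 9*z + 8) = z/(z - 1)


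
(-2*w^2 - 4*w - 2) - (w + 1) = -2*w^2 - 5*w - 3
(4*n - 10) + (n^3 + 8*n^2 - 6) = n^3 + 8*n^2 + 4*n - 16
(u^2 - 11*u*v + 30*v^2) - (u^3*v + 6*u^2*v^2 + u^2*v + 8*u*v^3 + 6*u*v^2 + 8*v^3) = -u^3*v - 6*u^2*v^2 - u^2*v + u^2 - 8*u*v^3 - 6*u*v^2 - 11*u*v - 8*v^3 + 30*v^2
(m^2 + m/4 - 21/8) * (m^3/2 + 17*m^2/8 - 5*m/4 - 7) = m^5/2 + 9*m^4/4 - 65*m^3/32 - 825*m^2/64 + 49*m/32 + 147/8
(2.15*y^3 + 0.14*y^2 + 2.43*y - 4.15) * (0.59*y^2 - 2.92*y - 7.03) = 1.2685*y^5 - 6.1954*y^4 - 14.0896*y^3 - 10.5283*y^2 - 4.9649*y + 29.1745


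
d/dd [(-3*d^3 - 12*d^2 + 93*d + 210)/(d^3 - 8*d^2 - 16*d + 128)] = 18*(2*d^4 - 5*d^3 - 47*d^2 + 16*d + 848)/(d^6 - 16*d^5 + 32*d^4 + 512*d^3 - 1792*d^2 - 4096*d + 16384)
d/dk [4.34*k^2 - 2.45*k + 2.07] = 8.68*k - 2.45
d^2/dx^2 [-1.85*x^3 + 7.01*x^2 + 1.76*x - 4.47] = 14.02 - 11.1*x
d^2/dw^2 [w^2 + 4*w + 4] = 2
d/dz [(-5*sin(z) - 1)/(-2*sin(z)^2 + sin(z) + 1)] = (-4*sin(z) + 5*cos(2*z) - 9)*cos(z)/(sin(z) + cos(2*z))^2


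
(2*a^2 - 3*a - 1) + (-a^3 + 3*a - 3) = -a^3 + 2*a^2 - 4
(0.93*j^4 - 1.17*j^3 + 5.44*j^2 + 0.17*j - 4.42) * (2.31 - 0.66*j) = -0.6138*j^5 + 2.9205*j^4 - 6.2931*j^3 + 12.4542*j^2 + 3.3099*j - 10.2102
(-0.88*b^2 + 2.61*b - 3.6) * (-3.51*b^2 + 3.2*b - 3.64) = 3.0888*b^4 - 11.9771*b^3 + 24.1912*b^2 - 21.0204*b + 13.104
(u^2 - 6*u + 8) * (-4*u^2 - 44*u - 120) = -4*u^4 - 20*u^3 + 112*u^2 + 368*u - 960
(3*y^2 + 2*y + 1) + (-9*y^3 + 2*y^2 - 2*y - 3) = -9*y^3 + 5*y^2 - 2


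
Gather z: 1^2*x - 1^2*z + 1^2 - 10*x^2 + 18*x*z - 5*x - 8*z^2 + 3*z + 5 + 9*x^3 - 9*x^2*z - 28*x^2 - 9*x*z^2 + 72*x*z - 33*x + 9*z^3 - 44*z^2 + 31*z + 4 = 9*x^3 - 38*x^2 - 37*x + 9*z^3 + z^2*(-9*x - 52) + z*(-9*x^2 + 90*x + 33) + 10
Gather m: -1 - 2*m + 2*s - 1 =-2*m + 2*s - 2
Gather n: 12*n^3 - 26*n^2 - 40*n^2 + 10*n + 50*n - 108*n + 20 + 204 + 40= 12*n^3 - 66*n^2 - 48*n + 264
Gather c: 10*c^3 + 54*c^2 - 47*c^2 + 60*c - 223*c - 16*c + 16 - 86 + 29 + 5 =10*c^3 + 7*c^2 - 179*c - 36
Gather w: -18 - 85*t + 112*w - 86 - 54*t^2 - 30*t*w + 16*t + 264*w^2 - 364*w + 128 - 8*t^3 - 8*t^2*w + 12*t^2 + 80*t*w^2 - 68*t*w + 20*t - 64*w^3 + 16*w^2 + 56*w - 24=-8*t^3 - 42*t^2 - 49*t - 64*w^3 + w^2*(80*t + 280) + w*(-8*t^2 - 98*t - 196)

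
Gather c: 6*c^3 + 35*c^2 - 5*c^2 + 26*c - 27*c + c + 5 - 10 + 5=6*c^3 + 30*c^2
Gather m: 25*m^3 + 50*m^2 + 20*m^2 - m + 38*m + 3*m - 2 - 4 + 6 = 25*m^3 + 70*m^2 + 40*m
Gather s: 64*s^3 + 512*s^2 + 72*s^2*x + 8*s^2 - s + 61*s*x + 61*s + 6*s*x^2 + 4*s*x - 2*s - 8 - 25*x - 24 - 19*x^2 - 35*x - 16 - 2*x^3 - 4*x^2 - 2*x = 64*s^3 + s^2*(72*x + 520) + s*(6*x^2 + 65*x + 58) - 2*x^3 - 23*x^2 - 62*x - 48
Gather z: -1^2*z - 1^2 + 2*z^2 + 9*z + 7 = 2*z^2 + 8*z + 6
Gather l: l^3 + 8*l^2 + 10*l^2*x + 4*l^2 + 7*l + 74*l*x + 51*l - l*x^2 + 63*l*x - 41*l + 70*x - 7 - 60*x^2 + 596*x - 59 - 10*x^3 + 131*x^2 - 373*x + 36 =l^3 + l^2*(10*x + 12) + l*(-x^2 + 137*x + 17) - 10*x^3 + 71*x^2 + 293*x - 30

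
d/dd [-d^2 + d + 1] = 1 - 2*d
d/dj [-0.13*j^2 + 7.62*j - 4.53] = 7.62 - 0.26*j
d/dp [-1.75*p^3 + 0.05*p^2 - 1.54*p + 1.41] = -5.25*p^2 + 0.1*p - 1.54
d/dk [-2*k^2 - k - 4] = -4*k - 1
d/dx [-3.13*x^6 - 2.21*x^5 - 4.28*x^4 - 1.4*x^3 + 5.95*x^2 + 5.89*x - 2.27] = -18.78*x^5 - 11.05*x^4 - 17.12*x^3 - 4.2*x^2 + 11.9*x + 5.89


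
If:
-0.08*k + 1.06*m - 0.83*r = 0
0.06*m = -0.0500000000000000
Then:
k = -10.375*r - 11.0416666666667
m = -0.83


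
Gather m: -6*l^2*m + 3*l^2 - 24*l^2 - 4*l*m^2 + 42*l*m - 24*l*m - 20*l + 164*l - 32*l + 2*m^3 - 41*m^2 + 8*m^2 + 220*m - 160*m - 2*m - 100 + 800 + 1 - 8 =-21*l^2 + 112*l + 2*m^3 + m^2*(-4*l - 33) + m*(-6*l^2 + 18*l + 58) + 693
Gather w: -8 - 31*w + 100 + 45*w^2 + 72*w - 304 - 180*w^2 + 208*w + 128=-135*w^2 + 249*w - 84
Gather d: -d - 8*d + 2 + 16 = 18 - 9*d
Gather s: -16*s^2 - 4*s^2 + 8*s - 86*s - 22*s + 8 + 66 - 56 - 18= -20*s^2 - 100*s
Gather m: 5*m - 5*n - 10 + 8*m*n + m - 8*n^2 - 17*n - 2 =m*(8*n + 6) - 8*n^2 - 22*n - 12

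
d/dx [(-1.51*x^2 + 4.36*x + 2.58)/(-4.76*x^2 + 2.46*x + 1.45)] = (17.039*x^2 + 20.1826*x - 0.0247999999999999)/(22.6576*x^4 - 23.4192*x^3 - 7.7524*x^2 + 7.134*x + 2.1025)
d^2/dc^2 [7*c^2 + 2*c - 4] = 14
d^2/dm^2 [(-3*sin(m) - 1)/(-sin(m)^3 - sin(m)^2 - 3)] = (-12*sin(m)^7 - 18*sin(m)^6 + 4*sin(m)^5 + 143*sin(m)^4 + 103*sin(m)^3 - 90*sin(m)^2 - 99*sin(m) - 6)/(sin(m)^3 + sin(m)^2 + 3)^3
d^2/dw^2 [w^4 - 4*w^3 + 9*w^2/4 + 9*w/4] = 12*w^2 - 24*w + 9/2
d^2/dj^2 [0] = 0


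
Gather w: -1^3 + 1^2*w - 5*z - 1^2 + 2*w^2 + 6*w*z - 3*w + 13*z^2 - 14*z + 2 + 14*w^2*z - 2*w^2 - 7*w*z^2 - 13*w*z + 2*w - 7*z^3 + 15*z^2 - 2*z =14*w^2*z + w*(-7*z^2 - 7*z) - 7*z^3 + 28*z^2 - 21*z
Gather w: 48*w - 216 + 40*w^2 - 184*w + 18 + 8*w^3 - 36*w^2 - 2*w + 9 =8*w^3 + 4*w^2 - 138*w - 189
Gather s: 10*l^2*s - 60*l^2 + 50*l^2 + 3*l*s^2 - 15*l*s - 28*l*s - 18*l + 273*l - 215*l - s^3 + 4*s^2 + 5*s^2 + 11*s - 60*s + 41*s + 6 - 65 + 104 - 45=-10*l^2 + 40*l - s^3 + s^2*(3*l + 9) + s*(10*l^2 - 43*l - 8)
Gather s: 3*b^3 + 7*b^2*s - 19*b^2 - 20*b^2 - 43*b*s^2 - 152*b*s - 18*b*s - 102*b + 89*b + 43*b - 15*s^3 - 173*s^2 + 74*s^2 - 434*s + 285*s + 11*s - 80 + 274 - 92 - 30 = 3*b^3 - 39*b^2 + 30*b - 15*s^3 + s^2*(-43*b - 99) + s*(7*b^2 - 170*b - 138) + 72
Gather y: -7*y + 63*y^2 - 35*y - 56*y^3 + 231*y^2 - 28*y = -56*y^3 + 294*y^2 - 70*y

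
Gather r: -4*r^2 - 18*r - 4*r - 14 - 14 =-4*r^2 - 22*r - 28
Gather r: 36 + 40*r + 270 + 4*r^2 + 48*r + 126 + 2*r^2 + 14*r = 6*r^2 + 102*r + 432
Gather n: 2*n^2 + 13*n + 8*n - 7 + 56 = 2*n^2 + 21*n + 49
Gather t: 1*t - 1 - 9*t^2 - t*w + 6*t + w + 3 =-9*t^2 + t*(7 - w) + w + 2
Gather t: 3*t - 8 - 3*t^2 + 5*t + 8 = -3*t^2 + 8*t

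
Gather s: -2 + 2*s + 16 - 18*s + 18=32 - 16*s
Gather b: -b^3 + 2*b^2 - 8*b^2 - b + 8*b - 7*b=-b^3 - 6*b^2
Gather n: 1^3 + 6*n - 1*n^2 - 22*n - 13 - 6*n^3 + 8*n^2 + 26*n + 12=-6*n^3 + 7*n^2 + 10*n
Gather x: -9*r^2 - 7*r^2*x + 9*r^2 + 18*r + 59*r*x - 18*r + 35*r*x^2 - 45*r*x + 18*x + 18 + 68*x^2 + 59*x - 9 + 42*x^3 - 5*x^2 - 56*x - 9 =42*x^3 + x^2*(35*r + 63) + x*(-7*r^2 + 14*r + 21)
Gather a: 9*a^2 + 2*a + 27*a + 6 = 9*a^2 + 29*a + 6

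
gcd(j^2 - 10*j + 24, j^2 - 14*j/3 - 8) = j - 6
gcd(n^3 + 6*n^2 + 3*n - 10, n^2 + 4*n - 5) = n^2 + 4*n - 5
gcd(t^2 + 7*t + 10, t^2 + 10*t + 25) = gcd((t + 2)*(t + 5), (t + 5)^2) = t + 5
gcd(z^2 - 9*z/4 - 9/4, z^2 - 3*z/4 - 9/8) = z + 3/4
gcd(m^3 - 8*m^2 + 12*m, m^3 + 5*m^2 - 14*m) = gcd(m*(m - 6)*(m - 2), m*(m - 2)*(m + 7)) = m^2 - 2*m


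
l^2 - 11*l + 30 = (l - 6)*(l - 5)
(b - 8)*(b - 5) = b^2 - 13*b + 40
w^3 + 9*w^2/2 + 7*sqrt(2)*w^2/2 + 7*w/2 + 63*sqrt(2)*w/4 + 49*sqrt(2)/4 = (w + 1)*(w + 7/2)*(w + 7*sqrt(2)/2)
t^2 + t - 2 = (t - 1)*(t + 2)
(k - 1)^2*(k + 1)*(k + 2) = k^4 + k^3 - 3*k^2 - k + 2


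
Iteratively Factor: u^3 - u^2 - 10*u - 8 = (u + 2)*(u^2 - 3*u - 4) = (u - 4)*(u + 2)*(u + 1)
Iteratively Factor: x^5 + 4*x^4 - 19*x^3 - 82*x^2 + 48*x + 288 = (x - 4)*(x^4 + 8*x^3 + 13*x^2 - 30*x - 72) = (x - 4)*(x - 2)*(x^3 + 10*x^2 + 33*x + 36) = (x - 4)*(x - 2)*(x + 4)*(x^2 + 6*x + 9) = (x - 4)*(x - 2)*(x + 3)*(x + 4)*(x + 3)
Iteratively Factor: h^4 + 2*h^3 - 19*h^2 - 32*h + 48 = (h + 4)*(h^3 - 2*h^2 - 11*h + 12) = (h - 1)*(h + 4)*(h^2 - h - 12) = (h - 1)*(h + 3)*(h + 4)*(h - 4)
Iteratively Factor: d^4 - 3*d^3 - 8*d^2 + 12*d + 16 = (d + 2)*(d^3 - 5*d^2 + 2*d + 8) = (d - 4)*(d + 2)*(d^2 - d - 2) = (d - 4)*(d + 1)*(d + 2)*(d - 2)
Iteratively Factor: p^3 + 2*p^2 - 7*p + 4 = (p - 1)*(p^2 + 3*p - 4) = (p - 1)^2*(p + 4)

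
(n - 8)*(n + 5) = n^2 - 3*n - 40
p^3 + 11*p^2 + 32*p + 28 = (p + 2)^2*(p + 7)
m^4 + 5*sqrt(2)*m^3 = m^3*(m + 5*sqrt(2))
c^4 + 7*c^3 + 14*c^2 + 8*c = c*(c + 1)*(c + 2)*(c + 4)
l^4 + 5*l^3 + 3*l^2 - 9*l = l*(l - 1)*(l + 3)^2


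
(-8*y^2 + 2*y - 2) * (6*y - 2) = -48*y^3 + 28*y^2 - 16*y + 4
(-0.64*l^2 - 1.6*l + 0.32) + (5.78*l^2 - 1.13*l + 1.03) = 5.14*l^2 - 2.73*l + 1.35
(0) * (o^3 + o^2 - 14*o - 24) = 0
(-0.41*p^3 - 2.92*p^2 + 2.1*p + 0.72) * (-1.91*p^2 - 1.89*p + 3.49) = 0.7831*p^5 + 6.3521*p^4 + 0.0768999999999993*p^3 - 15.535*p^2 + 5.9682*p + 2.5128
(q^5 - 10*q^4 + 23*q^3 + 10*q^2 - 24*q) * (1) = q^5 - 10*q^4 + 23*q^3 + 10*q^2 - 24*q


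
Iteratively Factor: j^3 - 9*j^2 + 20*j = (j - 4)*(j^2 - 5*j) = j*(j - 4)*(j - 5)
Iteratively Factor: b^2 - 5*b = (b)*(b - 5)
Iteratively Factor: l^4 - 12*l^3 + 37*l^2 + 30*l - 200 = (l - 5)*(l^3 - 7*l^2 + 2*l + 40) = (l - 5)*(l + 2)*(l^2 - 9*l + 20) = (l - 5)^2*(l + 2)*(l - 4)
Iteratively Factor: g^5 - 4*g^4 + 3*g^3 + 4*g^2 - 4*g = (g + 1)*(g^4 - 5*g^3 + 8*g^2 - 4*g) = (g - 2)*(g + 1)*(g^3 - 3*g^2 + 2*g) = (g - 2)^2*(g + 1)*(g^2 - g) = g*(g - 2)^2*(g + 1)*(g - 1)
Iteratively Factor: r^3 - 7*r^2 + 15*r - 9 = (r - 1)*(r^2 - 6*r + 9) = (r - 3)*(r - 1)*(r - 3)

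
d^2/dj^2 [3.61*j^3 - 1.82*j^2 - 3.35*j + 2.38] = 21.66*j - 3.64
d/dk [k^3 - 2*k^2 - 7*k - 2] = 3*k^2 - 4*k - 7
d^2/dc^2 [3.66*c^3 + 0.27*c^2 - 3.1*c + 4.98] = 21.96*c + 0.54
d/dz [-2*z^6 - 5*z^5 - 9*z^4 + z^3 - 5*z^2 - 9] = z*(-12*z^4 - 25*z^3 - 36*z^2 + 3*z - 10)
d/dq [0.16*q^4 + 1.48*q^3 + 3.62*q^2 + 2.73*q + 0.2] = 0.64*q^3 + 4.44*q^2 + 7.24*q + 2.73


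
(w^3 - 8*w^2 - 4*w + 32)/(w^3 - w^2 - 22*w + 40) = (w^2 - 6*w - 16)/(w^2 + w - 20)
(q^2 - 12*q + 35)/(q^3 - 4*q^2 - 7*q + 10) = (q - 7)/(q^2 + q - 2)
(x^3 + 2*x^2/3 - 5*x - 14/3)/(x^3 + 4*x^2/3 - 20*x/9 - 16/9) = 3*(3*x^2 - 4*x - 7)/(9*x^2 - 6*x - 8)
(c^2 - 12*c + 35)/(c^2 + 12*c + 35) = (c^2 - 12*c + 35)/(c^2 + 12*c + 35)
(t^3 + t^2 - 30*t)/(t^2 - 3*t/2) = 2*(t^2 + t - 30)/(2*t - 3)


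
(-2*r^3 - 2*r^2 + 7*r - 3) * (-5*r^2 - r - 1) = 10*r^5 + 12*r^4 - 31*r^3 + 10*r^2 - 4*r + 3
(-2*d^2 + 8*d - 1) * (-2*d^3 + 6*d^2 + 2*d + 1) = 4*d^5 - 28*d^4 + 46*d^3 + 8*d^2 + 6*d - 1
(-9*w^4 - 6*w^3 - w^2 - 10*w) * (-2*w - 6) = 18*w^5 + 66*w^4 + 38*w^3 + 26*w^2 + 60*w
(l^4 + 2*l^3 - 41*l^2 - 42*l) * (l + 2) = l^5 + 4*l^4 - 37*l^3 - 124*l^2 - 84*l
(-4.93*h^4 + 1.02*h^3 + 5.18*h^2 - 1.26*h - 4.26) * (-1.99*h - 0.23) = 9.8107*h^5 - 0.8959*h^4 - 10.5428*h^3 + 1.316*h^2 + 8.7672*h + 0.9798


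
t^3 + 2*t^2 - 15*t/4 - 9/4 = (t - 3/2)*(t + 1/2)*(t + 3)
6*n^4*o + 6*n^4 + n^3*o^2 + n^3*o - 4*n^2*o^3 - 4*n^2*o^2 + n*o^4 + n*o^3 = (-3*n + o)*(-2*n + o)*(n + o)*(n*o + n)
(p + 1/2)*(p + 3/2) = p^2 + 2*p + 3/4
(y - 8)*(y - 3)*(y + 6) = y^3 - 5*y^2 - 42*y + 144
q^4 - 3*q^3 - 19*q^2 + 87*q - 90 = (q - 3)^2*(q - 2)*(q + 5)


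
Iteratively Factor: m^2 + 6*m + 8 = (m + 2)*(m + 4)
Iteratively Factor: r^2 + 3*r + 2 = (r + 2)*(r + 1)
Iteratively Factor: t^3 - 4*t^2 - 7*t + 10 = (t - 1)*(t^2 - 3*t - 10) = (t - 1)*(t + 2)*(t - 5)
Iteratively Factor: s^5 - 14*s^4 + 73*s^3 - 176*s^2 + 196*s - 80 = (s - 2)*(s^4 - 12*s^3 + 49*s^2 - 78*s + 40) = (s - 2)^2*(s^3 - 10*s^2 + 29*s - 20) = (s - 4)*(s - 2)^2*(s^2 - 6*s + 5) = (s - 5)*(s - 4)*(s - 2)^2*(s - 1)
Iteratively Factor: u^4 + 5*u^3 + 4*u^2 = (u)*(u^3 + 5*u^2 + 4*u) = u*(u + 1)*(u^2 + 4*u) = u^2*(u + 1)*(u + 4)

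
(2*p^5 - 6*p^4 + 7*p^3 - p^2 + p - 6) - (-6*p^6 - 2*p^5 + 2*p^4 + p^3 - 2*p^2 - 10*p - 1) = 6*p^6 + 4*p^5 - 8*p^4 + 6*p^3 + p^2 + 11*p - 5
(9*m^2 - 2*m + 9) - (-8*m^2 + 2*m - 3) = 17*m^2 - 4*m + 12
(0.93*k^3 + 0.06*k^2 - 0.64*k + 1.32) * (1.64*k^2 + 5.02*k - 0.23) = 1.5252*k^5 + 4.767*k^4 - 0.9623*k^3 - 1.0618*k^2 + 6.7736*k - 0.3036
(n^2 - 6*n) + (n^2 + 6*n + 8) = 2*n^2 + 8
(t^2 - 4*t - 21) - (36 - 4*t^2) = 5*t^2 - 4*t - 57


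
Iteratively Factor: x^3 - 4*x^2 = (x)*(x^2 - 4*x) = x*(x - 4)*(x)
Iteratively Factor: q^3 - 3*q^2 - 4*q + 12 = (q + 2)*(q^2 - 5*q + 6) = (q - 3)*(q + 2)*(q - 2)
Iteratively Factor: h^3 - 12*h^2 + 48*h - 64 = (h - 4)*(h^2 - 8*h + 16) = (h - 4)^2*(h - 4)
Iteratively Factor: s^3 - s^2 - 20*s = (s)*(s^2 - s - 20) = s*(s - 5)*(s + 4)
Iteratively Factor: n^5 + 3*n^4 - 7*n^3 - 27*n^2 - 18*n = (n + 3)*(n^4 - 7*n^2 - 6*n) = n*(n + 3)*(n^3 - 7*n - 6) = n*(n + 1)*(n + 3)*(n^2 - n - 6) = n*(n - 3)*(n + 1)*(n + 3)*(n + 2)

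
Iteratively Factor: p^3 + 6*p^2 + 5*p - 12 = (p - 1)*(p^2 + 7*p + 12) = (p - 1)*(p + 4)*(p + 3)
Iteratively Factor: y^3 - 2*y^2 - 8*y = (y - 4)*(y^2 + 2*y) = (y - 4)*(y + 2)*(y)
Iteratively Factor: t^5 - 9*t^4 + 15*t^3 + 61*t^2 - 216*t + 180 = (t - 2)*(t^4 - 7*t^3 + t^2 + 63*t - 90) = (t - 2)*(t + 3)*(t^3 - 10*t^2 + 31*t - 30) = (t - 3)*(t - 2)*(t + 3)*(t^2 - 7*t + 10) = (t - 5)*(t - 3)*(t - 2)*(t + 3)*(t - 2)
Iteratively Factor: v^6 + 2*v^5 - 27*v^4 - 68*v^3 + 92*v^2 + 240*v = (v + 2)*(v^5 - 27*v^3 - 14*v^2 + 120*v) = (v + 2)*(v + 4)*(v^4 - 4*v^3 - 11*v^2 + 30*v) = (v - 2)*(v + 2)*(v + 4)*(v^3 - 2*v^2 - 15*v) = v*(v - 2)*(v + 2)*(v + 4)*(v^2 - 2*v - 15) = v*(v - 5)*(v - 2)*(v + 2)*(v + 4)*(v + 3)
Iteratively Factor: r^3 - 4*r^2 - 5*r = (r)*(r^2 - 4*r - 5) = r*(r - 5)*(r + 1)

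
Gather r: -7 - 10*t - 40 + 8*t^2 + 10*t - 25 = 8*t^2 - 72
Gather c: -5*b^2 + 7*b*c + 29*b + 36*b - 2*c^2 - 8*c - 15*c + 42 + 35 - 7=-5*b^2 + 65*b - 2*c^2 + c*(7*b - 23) + 70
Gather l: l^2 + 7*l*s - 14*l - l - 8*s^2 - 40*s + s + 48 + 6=l^2 + l*(7*s - 15) - 8*s^2 - 39*s + 54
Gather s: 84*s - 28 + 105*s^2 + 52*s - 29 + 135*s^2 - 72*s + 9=240*s^2 + 64*s - 48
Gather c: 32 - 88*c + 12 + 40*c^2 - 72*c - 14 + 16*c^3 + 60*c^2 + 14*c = 16*c^3 + 100*c^2 - 146*c + 30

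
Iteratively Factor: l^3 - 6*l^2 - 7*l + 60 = (l - 4)*(l^2 - 2*l - 15) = (l - 4)*(l + 3)*(l - 5)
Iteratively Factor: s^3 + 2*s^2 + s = (s + 1)*(s^2 + s) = s*(s + 1)*(s + 1)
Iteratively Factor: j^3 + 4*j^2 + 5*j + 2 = (j + 2)*(j^2 + 2*j + 1) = (j + 1)*(j + 2)*(j + 1)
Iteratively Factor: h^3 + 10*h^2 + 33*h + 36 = (h + 3)*(h^2 + 7*h + 12) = (h + 3)*(h + 4)*(h + 3)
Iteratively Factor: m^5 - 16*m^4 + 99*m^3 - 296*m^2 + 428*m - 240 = (m - 3)*(m^4 - 13*m^3 + 60*m^2 - 116*m + 80) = (m - 3)*(m - 2)*(m^3 - 11*m^2 + 38*m - 40) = (m - 5)*(m - 3)*(m - 2)*(m^2 - 6*m + 8) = (m - 5)*(m - 4)*(m - 3)*(m - 2)*(m - 2)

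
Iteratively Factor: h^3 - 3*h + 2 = (h - 1)*(h^2 + h - 2) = (h - 1)^2*(h + 2)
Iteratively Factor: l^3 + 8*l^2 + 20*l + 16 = (l + 2)*(l^2 + 6*l + 8) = (l + 2)*(l + 4)*(l + 2)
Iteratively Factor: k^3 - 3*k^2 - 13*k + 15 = (k + 3)*(k^2 - 6*k + 5) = (k - 1)*(k + 3)*(k - 5)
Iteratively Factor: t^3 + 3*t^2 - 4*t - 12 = (t - 2)*(t^2 + 5*t + 6) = (t - 2)*(t + 3)*(t + 2)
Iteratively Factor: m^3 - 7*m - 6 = (m + 2)*(m^2 - 2*m - 3) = (m + 1)*(m + 2)*(m - 3)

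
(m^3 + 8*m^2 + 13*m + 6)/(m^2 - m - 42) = (m^2 + 2*m + 1)/(m - 7)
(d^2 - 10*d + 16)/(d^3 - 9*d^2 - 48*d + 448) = (d - 2)/(d^2 - d - 56)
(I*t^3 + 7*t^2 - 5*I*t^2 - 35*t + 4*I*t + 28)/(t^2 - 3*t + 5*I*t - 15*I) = (I*t^3 + t^2*(7 - 5*I) + t*(-35 + 4*I) + 28)/(t^2 + t*(-3 + 5*I) - 15*I)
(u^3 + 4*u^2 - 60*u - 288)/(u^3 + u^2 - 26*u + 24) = (u^2 - 2*u - 48)/(u^2 - 5*u + 4)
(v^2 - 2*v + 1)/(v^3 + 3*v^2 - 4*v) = (v - 1)/(v*(v + 4))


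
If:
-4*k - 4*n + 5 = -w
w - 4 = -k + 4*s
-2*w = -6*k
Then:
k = w/3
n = 5/4 - w/12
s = w/3 - 1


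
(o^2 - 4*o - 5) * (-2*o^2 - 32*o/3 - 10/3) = -2*o^4 - 8*o^3/3 + 148*o^2/3 + 200*o/3 + 50/3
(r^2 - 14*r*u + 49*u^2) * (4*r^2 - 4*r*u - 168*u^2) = 4*r^4 - 60*r^3*u + 84*r^2*u^2 + 2156*r*u^3 - 8232*u^4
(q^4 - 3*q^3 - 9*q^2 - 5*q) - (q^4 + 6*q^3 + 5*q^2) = -9*q^3 - 14*q^2 - 5*q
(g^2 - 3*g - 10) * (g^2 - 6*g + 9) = g^4 - 9*g^3 + 17*g^2 + 33*g - 90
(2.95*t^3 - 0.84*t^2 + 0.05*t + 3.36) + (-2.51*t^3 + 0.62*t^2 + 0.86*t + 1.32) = 0.44*t^3 - 0.22*t^2 + 0.91*t + 4.68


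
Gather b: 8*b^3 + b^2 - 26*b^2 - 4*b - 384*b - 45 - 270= 8*b^3 - 25*b^2 - 388*b - 315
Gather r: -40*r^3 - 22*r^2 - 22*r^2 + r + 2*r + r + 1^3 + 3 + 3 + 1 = -40*r^3 - 44*r^2 + 4*r + 8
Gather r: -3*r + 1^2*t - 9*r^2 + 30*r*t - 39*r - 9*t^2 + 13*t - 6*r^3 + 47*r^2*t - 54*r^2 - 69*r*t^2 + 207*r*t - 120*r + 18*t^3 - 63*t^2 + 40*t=-6*r^3 + r^2*(47*t - 63) + r*(-69*t^2 + 237*t - 162) + 18*t^3 - 72*t^2 + 54*t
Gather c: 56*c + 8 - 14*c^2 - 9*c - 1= -14*c^2 + 47*c + 7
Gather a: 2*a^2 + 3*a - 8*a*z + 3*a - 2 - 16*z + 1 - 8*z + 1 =2*a^2 + a*(6 - 8*z) - 24*z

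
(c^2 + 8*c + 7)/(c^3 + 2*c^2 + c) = (c + 7)/(c*(c + 1))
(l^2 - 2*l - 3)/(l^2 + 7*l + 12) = (l^2 - 2*l - 3)/(l^2 + 7*l + 12)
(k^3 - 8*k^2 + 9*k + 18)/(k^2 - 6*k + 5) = (k^3 - 8*k^2 + 9*k + 18)/(k^2 - 6*k + 5)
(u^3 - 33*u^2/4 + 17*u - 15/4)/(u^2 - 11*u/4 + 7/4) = (4*u^3 - 33*u^2 + 68*u - 15)/(4*u^2 - 11*u + 7)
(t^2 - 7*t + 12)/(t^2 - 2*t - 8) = (t - 3)/(t + 2)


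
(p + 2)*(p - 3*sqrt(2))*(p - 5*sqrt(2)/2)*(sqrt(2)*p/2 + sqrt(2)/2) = sqrt(2)*p^4/2 - 11*p^3/2 + 3*sqrt(2)*p^3/2 - 33*p^2/2 + 17*sqrt(2)*p^2/2 - 11*p + 45*sqrt(2)*p/2 + 15*sqrt(2)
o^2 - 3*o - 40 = (o - 8)*(o + 5)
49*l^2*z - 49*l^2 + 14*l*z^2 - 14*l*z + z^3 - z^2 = (7*l + z)^2*(z - 1)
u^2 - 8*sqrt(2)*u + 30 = (u - 5*sqrt(2))*(u - 3*sqrt(2))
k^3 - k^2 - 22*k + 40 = (k - 4)*(k - 2)*(k + 5)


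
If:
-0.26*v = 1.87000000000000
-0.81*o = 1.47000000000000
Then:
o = -1.81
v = -7.19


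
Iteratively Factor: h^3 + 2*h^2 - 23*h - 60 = (h - 5)*(h^2 + 7*h + 12) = (h - 5)*(h + 3)*(h + 4)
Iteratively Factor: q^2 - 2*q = (q)*(q - 2)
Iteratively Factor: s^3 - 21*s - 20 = (s + 1)*(s^2 - s - 20) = (s - 5)*(s + 1)*(s + 4)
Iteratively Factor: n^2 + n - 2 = (n - 1)*(n + 2)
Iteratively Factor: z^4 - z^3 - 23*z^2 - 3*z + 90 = (z - 5)*(z^3 + 4*z^2 - 3*z - 18) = (z - 5)*(z + 3)*(z^2 + z - 6) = (z - 5)*(z - 2)*(z + 3)*(z + 3)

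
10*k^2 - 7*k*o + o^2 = (-5*k + o)*(-2*k + o)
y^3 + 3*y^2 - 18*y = y*(y - 3)*(y + 6)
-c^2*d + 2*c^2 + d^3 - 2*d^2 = (-c + d)*(c + d)*(d - 2)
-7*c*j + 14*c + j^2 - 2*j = (-7*c + j)*(j - 2)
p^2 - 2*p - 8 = (p - 4)*(p + 2)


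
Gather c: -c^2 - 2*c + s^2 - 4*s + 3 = -c^2 - 2*c + s^2 - 4*s + 3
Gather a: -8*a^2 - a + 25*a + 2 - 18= -8*a^2 + 24*a - 16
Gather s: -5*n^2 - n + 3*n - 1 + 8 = -5*n^2 + 2*n + 7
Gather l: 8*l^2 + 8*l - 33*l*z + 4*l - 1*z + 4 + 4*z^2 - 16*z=8*l^2 + l*(12 - 33*z) + 4*z^2 - 17*z + 4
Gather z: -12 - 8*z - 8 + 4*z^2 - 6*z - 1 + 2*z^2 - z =6*z^2 - 15*z - 21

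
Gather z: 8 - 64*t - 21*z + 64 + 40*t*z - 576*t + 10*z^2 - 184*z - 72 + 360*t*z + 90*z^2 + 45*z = -640*t + 100*z^2 + z*(400*t - 160)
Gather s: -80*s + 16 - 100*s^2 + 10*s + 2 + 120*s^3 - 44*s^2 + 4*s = 120*s^3 - 144*s^2 - 66*s + 18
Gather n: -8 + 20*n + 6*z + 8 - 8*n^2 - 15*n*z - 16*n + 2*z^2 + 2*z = -8*n^2 + n*(4 - 15*z) + 2*z^2 + 8*z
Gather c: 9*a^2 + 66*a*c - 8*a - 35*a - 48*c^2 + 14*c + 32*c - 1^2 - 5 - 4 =9*a^2 - 43*a - 48*c^2 + c*(66*a + 46) - 10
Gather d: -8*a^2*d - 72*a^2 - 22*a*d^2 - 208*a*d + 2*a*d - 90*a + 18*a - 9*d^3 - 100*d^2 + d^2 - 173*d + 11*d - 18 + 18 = -72*a^2 - 72*a - 9*d^3 + d^2*(-22*a - 99) + d*(-8*a^2 - 206*a - 162)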